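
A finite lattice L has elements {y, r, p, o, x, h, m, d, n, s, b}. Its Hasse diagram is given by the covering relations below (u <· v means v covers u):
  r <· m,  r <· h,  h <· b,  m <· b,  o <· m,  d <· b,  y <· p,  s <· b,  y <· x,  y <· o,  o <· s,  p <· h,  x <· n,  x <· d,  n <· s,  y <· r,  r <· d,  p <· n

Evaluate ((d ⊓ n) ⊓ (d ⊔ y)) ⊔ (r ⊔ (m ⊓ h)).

d ∧ n = x
d ∨ y = d
x ∧ d = x
m ∧ h = r
r ∨ r = r
x ∨ r = d

d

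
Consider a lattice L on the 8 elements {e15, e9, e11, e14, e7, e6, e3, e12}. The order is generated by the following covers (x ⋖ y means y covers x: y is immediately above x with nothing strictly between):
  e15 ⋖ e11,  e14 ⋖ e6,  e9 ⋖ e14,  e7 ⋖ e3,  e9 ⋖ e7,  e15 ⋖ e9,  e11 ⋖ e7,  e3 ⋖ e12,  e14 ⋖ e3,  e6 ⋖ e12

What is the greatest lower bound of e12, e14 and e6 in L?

e14

Common lower bounds of {e12, e14, e6}: e14, e15, e9.
The greatest among these is e14.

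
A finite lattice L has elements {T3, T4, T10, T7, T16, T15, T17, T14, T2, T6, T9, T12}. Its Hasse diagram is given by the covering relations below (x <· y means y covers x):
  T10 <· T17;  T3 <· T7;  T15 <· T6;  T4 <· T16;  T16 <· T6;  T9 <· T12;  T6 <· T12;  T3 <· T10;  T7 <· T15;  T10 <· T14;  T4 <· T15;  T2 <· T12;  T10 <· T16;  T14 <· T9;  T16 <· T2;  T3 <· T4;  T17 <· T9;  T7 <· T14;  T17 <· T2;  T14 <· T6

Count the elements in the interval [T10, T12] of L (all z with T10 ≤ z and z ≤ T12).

The interval [T10, T12] = {T10, T12, T14, T16, T17, T2, T6, T9}, which has 8 elements.

8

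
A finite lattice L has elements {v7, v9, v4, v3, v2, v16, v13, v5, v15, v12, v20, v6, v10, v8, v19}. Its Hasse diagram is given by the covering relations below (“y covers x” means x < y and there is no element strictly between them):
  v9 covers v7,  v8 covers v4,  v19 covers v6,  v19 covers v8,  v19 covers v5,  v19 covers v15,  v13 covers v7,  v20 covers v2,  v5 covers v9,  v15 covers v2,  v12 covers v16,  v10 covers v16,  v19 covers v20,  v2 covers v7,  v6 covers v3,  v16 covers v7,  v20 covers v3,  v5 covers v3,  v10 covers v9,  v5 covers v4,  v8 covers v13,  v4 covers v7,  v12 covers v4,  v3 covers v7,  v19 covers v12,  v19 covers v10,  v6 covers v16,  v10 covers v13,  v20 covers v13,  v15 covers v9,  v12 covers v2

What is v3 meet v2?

Common lower bounds of {v3, v2}: v7.
The greatest among these is v7.

v7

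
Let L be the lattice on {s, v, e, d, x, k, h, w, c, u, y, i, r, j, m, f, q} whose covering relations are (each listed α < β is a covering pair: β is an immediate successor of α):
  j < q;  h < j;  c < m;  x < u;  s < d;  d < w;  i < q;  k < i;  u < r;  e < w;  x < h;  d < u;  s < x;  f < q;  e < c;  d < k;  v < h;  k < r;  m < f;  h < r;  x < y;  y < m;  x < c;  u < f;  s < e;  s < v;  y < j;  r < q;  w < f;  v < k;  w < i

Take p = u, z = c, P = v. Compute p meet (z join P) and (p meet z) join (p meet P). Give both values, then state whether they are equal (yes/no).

u; x; no

z join P = q, so p meet (z join P) = u meet q = u.
p meet z = x and p meet P = s, so (p meet z) join (p meet P) = x join s = x.
Equal: no.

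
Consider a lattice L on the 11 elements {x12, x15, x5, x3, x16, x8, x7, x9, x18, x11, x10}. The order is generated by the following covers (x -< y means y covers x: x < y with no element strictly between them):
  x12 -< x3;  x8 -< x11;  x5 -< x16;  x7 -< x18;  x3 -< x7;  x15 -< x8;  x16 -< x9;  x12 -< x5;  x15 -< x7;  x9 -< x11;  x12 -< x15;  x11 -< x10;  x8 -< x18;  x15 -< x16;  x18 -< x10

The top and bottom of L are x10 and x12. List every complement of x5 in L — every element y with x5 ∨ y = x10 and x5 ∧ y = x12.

x18, x3, x7

Need y with x5 ∨ y = x10 and x5 ∧ y = x12.
Checking each element gives: x18, x3, x7.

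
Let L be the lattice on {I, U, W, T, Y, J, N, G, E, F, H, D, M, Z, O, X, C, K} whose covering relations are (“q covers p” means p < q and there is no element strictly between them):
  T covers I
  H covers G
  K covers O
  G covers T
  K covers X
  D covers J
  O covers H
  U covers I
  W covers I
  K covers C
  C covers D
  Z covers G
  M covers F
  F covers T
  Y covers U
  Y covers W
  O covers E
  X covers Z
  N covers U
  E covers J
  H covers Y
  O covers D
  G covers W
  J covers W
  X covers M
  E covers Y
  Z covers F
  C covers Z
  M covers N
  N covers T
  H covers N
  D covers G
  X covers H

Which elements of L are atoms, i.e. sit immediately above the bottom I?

T, U, W

The atoms are exactly the elements that cover I: T, U, W.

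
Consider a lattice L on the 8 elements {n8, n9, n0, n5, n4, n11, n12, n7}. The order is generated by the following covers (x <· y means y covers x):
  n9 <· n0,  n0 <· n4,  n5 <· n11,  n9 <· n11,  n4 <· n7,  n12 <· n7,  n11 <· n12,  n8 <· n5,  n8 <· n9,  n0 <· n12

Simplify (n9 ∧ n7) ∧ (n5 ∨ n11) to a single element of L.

n9 ∧ n7 = n9
n5 ∨ n11 = n11
n9 ∧ n11 = n9

n9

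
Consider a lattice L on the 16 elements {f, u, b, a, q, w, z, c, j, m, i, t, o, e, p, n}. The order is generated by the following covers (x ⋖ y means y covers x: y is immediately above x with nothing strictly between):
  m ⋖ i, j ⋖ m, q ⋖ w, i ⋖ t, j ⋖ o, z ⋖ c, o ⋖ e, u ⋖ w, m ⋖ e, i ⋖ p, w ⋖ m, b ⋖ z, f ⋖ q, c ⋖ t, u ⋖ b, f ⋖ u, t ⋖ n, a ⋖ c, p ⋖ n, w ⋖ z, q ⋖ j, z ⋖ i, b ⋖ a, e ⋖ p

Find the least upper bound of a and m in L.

Common upper bounds of {a, m}: n, t.
The least among these is t.

t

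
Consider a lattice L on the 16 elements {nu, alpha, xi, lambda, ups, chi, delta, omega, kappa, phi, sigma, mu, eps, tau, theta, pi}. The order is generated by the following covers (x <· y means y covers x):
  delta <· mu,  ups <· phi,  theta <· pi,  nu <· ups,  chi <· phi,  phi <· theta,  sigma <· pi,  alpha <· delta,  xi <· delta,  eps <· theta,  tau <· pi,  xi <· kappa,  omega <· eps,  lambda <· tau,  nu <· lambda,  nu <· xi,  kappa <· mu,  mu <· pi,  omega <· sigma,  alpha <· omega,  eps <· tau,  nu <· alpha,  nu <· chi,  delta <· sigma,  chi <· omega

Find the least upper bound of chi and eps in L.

eps

Common upper bounds of {chi, eps}: eps, pi, tau, theta.
The least among these is eps.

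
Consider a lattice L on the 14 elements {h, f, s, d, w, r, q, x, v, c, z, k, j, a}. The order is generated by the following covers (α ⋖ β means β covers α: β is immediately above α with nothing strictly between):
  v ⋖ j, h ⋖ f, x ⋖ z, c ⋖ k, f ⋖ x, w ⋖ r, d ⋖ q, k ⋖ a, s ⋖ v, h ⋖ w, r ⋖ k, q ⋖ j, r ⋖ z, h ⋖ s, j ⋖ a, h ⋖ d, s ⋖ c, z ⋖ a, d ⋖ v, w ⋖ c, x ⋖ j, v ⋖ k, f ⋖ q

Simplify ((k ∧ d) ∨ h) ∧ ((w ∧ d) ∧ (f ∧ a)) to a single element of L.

k ∧ d = d
d ∨ h = d
w ∧ d = h
f ∧ a = f
h ∧ f = h
d ∧ h = h

h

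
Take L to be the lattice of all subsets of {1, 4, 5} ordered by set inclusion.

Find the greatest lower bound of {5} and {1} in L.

∅

Under ⊆, meet is intersection: {5} ∩ {1} = ∅.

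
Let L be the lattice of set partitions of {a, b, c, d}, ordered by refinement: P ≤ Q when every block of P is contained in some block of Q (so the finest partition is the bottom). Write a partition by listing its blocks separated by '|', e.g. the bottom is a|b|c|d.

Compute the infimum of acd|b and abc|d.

ac|b|d

The meet (common refinement) of acd|b and abc|d intersects blocks pairwise, giving ac|b|d.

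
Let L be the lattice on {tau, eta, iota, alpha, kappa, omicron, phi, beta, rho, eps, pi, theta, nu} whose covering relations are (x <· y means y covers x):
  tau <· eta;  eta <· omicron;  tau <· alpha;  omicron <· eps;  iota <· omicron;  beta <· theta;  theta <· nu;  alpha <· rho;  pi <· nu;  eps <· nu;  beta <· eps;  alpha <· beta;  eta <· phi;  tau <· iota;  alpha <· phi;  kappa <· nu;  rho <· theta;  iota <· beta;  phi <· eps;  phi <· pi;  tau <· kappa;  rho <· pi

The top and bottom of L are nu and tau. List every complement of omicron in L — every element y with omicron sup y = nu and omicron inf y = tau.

kappa, rho

Need y with omicron ∨ y = nu and omicron ∧ y = tau.
Checking each element gives: kappa, rho.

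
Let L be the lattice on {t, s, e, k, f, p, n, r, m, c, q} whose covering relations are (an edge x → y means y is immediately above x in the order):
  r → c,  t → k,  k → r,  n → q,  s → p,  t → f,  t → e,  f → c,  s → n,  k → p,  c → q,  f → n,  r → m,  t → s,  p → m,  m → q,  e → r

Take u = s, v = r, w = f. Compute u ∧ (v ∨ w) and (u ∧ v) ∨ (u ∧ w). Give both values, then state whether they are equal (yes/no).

t; t; yes

v ∨ w = c, so u ∧ (v ∨ w) = s ∧ c = t.
u ∧ v = t and u ∧ w = t, so (u ∧ v) ∨ (u ∧ w) = t ∨ t = t.
Equal: yes.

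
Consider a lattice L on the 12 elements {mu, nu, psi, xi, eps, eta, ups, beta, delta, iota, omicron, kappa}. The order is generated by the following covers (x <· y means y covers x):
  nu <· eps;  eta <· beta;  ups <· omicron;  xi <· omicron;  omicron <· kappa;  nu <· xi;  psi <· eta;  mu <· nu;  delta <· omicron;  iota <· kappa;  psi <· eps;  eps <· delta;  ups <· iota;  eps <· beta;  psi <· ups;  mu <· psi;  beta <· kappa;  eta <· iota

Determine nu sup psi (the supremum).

Common upper bounds of {nu, psi}: beta, delta, eps, kappa, omicron.
The least among these is eps.

eps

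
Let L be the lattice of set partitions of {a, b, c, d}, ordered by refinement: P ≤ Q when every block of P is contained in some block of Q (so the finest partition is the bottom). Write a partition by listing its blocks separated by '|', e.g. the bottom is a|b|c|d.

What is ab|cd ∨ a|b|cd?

The join of ab|cd and a|b|cd merges any blocks that overlap across the partitions, giving ab|cd.

ab|cd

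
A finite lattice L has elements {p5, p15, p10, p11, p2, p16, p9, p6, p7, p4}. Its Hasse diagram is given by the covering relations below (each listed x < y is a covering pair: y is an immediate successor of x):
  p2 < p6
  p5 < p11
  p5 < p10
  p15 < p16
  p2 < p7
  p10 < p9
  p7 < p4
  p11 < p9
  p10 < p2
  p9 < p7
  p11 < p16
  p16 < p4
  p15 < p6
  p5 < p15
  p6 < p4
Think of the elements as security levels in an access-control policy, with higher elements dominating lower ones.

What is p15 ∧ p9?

p5

Common lower bounds of {p15, p9}: p5.
The greatest among these is p5.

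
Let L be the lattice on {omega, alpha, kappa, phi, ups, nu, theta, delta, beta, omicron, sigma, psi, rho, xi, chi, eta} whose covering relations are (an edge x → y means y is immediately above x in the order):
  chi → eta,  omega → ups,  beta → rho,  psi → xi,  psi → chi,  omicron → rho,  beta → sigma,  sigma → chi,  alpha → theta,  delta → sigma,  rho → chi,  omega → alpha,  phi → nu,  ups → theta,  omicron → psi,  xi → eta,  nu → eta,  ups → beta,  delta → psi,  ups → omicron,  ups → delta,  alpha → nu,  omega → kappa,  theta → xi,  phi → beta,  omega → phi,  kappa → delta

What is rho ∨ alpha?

eta

Common upper bounds of {rho, alpha}: eta.
The least among these is eta.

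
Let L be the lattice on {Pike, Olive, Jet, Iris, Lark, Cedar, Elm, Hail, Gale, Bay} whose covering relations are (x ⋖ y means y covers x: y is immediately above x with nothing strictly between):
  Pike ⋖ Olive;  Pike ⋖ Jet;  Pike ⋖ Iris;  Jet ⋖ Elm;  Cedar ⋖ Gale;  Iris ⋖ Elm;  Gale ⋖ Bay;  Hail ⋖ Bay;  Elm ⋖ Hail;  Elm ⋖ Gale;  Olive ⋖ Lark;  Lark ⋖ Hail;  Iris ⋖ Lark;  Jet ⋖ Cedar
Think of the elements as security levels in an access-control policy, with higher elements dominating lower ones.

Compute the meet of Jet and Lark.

Pike

Common lower bounds of {Jet, Lark}: Pike.
The greatest among these is Pike.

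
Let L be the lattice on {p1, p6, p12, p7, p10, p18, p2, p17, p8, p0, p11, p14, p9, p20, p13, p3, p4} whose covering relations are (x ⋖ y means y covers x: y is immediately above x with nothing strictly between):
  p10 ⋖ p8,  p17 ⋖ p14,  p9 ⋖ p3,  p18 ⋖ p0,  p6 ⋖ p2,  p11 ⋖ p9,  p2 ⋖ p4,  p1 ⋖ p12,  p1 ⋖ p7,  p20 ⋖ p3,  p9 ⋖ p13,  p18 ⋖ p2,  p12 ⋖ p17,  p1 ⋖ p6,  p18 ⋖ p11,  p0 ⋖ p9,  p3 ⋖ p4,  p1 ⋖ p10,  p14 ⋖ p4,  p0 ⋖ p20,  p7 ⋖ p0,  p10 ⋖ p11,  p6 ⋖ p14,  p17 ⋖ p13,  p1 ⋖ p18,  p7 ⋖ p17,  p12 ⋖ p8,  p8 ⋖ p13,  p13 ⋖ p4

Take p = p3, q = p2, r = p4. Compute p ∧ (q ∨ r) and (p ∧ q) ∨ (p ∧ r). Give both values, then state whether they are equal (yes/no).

q ∨ r = p4, so p ∧ (q ∨ r) = p3 ∧ p4 = p3.
p ∧ q = p18 and p ∧ r = p3, so (p ∧ q) ∨ (p ∧ r) = p18 ∨ p3 = p3.
Equal: yes.

p3; p3; yes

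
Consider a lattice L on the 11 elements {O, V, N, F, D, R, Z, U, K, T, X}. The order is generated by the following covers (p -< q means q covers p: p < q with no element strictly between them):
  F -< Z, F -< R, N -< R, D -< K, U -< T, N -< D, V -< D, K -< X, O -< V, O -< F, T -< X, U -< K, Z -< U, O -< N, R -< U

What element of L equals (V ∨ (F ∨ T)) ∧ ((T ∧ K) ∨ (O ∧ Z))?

F ∨ T = T
V ∨ T = X
T ∧ K = U
O ∧ Z = O
U ∨ O = U
X ∧ U = U

U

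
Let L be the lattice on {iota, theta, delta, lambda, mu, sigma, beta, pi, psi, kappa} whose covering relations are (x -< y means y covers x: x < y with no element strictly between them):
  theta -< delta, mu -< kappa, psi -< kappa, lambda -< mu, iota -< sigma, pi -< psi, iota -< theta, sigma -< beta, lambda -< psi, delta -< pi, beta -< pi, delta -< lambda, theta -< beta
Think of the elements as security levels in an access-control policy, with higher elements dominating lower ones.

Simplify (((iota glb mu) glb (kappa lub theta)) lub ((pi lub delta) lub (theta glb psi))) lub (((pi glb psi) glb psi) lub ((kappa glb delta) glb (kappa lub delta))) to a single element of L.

pi

iota ∧ mu = iota
kappa ∨ theta = kappa
iota ∧ kappa = iota
pi ∨ delta = pi
theta ∧ psi = theta
pi ∨ theta = pi
iota ∨ pi = pi
pi ∧ psi = pi
pi ∧ psi = pi
kappa ∧ delta = delta
kappa ∨ delta = kappa
delta ∧ kappa = delta
pi ∨ delta = pi
pi ∨ pi = pi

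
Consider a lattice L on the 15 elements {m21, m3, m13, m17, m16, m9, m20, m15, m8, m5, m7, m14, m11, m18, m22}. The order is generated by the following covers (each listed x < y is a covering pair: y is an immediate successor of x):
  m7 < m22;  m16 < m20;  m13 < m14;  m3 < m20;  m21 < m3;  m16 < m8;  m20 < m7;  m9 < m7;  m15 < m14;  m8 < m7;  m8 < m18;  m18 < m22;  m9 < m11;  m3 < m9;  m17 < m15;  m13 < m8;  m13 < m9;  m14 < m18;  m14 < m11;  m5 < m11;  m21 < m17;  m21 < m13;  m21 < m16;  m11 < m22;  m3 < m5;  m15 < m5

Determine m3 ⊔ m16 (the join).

Common upper bounds of {m3, m16}: m20, m22, m7.
The least among these is m20.

m20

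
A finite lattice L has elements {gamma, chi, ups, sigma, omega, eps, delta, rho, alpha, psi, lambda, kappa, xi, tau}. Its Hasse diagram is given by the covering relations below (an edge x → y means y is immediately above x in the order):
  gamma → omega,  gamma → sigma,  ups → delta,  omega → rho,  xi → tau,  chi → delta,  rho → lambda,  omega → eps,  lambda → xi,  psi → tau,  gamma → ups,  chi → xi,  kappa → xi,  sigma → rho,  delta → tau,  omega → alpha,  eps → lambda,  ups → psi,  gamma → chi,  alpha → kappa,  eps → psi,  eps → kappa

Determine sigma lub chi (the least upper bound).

Common upper bounds of {sigma, chi}: tau, xi.
The least among these is xi.

xi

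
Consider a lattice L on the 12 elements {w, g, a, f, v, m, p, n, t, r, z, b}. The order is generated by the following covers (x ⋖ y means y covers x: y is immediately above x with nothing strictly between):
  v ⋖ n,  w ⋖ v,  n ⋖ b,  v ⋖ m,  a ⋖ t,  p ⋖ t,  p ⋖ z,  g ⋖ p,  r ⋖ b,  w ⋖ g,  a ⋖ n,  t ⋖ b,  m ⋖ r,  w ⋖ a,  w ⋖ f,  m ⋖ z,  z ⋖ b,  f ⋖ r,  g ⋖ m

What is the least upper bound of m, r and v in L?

r

Common upper bounds of {m, r, v}: b, r.
The least among these is r.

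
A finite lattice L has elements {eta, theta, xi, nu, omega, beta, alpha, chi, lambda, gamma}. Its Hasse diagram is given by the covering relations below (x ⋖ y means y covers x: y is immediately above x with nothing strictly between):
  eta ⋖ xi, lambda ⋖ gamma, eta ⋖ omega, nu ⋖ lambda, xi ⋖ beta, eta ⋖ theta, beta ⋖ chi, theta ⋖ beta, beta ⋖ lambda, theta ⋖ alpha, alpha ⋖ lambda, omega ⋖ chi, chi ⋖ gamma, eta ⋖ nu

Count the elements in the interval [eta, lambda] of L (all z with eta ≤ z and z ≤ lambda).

7

The interval [eta, lambda] = {alpha, beta, eta, lambda, nu, theta, xi}, which has 7 elements.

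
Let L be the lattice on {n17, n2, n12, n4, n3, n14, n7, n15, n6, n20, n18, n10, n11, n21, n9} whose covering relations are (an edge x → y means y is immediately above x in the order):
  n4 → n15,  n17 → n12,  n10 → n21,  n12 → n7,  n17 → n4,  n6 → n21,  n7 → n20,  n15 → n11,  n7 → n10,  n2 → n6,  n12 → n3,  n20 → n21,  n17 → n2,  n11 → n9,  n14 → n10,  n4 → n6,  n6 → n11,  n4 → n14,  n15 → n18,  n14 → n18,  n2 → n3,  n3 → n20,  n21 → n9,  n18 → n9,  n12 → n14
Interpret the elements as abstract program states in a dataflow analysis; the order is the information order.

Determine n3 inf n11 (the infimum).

Common lower bounds of {n3, n11}: n17, n2.
The greatest among these is n2.

n2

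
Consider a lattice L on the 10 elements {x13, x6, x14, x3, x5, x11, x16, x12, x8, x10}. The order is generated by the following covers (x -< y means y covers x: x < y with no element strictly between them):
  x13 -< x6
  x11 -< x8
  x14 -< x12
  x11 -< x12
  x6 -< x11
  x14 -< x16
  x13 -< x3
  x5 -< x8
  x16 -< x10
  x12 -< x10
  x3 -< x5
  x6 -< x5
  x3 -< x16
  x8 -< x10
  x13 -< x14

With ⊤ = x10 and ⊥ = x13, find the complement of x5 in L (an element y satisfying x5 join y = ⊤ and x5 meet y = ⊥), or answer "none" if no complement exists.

x14

Need y with x5 ∨ y = x10 and x5 ∧ y = x13.
Checking each element gives: x14.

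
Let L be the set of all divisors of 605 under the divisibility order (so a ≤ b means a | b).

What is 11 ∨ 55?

55

In the divisibility order, the join is the least common multiple: lcm(11, 55) = 55.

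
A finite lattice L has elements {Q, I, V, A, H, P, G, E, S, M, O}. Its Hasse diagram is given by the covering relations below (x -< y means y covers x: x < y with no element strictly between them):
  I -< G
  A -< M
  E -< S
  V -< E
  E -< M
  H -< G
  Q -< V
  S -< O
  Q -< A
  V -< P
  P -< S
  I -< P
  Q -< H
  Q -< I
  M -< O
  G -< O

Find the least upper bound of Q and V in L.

V

Common upper bounds of {Q, V}: E, M, O, P, S, V.
The least among these is V.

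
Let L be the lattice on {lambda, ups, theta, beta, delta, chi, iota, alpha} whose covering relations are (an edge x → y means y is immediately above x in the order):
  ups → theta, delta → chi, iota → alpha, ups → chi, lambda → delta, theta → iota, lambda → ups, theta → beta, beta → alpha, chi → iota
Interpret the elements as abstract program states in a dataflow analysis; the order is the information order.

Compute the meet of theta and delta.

Common lower bounds of {theta, delta}: lambda.
The greatest among these is lambda.

lambda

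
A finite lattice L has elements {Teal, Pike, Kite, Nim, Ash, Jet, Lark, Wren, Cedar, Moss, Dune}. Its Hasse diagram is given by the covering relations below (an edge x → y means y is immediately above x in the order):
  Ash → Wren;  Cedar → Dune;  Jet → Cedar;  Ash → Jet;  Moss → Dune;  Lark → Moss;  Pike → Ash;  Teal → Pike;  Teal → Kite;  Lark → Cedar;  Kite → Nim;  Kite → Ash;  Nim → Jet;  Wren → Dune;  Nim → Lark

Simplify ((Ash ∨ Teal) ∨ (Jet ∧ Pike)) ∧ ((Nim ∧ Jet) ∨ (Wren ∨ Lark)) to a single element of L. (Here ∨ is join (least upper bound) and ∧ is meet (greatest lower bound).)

Ash

Ash ∨ Teal = Ash
Jet ∧ Pike = Pike
Ash ∨ Pike = Ash
Nim ∧ Jet = Nim
Wren ∨ Lark = Dune
Nim ∨ Dune = Dune
Ash ∧ Dune = Ash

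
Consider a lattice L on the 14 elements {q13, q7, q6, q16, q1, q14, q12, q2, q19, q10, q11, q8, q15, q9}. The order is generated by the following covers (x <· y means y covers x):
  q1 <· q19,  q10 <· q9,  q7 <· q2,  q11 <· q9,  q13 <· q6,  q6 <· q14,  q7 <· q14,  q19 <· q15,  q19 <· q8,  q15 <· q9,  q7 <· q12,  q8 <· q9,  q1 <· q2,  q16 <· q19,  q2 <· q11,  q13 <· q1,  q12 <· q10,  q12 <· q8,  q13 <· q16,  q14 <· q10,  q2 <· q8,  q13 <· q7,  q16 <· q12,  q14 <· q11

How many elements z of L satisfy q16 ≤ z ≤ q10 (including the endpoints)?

The interval [q16, q10] = {q10, q12, q16}, which has 3 elements.

3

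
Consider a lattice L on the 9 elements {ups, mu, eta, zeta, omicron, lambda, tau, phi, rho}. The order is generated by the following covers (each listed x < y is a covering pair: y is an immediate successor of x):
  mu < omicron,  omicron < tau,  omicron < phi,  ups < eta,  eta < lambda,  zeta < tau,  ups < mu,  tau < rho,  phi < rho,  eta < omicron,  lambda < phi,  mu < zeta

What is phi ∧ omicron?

Common lower bounds of {phi, omicron}: eta, mu, omicron, ups.
The greatest among these is omicron.

omicron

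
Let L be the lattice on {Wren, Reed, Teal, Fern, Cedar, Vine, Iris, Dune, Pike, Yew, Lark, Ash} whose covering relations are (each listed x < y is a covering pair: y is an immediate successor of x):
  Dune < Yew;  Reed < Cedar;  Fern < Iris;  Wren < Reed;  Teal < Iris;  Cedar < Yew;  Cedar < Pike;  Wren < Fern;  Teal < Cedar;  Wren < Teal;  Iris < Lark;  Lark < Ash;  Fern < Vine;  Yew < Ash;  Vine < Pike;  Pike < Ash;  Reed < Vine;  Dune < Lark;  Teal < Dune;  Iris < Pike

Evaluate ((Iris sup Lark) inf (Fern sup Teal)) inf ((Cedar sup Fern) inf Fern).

Iris ∨ Lark = Lark
Fern ∨ Teal = Iris
Lark ∧ Iris = Iris
Cedar ∨ Fern = Pike
Pike ∧ Fern = Fern
Iris ∧ Fern = Fern

Fern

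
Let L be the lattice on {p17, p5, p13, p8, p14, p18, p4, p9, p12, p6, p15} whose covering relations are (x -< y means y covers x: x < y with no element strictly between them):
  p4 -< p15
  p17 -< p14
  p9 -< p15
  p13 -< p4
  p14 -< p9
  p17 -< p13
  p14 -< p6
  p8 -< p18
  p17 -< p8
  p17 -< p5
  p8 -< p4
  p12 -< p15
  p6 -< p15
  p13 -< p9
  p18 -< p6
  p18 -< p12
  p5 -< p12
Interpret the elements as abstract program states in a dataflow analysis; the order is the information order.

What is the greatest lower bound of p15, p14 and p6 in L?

p14

Common lower bounds of {p15, p14, p6}: p14, p17.
The greatest among these is p14.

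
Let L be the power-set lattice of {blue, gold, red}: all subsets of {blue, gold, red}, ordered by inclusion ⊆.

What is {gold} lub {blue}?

Under ⊆, join is union: {gold} ∪ {blue} = {blue,gold}.

{blue,gold}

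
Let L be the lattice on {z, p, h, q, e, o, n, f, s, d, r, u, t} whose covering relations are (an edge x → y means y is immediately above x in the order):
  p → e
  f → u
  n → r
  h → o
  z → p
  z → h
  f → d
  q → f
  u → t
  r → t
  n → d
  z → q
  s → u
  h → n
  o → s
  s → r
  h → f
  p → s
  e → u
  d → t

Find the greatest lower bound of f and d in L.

Common lower bounds of {f, d}: f, h, q, z.
The greatest among these is f.

f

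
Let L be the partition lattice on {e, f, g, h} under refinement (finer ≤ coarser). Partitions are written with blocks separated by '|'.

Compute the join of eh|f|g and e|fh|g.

efh|g

The join of eh|f|g and e|fh|g merges any blocks that overlap across the partitions, giving efh|g.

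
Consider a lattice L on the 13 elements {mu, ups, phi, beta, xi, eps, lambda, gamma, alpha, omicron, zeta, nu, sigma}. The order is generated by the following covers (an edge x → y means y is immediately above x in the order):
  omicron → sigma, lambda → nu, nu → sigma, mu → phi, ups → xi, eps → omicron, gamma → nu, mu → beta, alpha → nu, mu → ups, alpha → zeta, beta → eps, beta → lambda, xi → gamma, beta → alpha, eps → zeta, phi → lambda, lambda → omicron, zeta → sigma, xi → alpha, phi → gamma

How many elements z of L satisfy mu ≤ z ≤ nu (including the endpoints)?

The interval [mu, nu] = {alpha, beta, gamma, lambda, mu, nu, phi, ups, xi}, which has 9 elements.

9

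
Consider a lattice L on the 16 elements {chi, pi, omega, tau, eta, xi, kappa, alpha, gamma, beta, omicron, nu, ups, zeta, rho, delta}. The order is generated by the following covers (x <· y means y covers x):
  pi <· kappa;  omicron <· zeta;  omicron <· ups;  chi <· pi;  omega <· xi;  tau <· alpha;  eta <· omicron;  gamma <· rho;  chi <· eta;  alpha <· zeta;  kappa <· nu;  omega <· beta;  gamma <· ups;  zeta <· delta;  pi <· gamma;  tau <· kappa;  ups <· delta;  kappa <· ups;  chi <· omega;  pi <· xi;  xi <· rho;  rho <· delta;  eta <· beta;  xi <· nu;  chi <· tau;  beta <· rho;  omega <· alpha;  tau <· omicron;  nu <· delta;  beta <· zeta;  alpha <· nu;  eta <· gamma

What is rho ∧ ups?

gamma

Common lower bounds of {rho, ups}: chi, eta, gamma, pi.
The greatest among these is gamma.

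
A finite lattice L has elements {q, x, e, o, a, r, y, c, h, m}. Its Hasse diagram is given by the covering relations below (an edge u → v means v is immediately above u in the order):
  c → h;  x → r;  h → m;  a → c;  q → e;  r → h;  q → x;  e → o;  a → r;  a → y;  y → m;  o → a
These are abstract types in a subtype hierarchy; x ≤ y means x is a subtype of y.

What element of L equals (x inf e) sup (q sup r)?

r

x ∧ e = q
q ∨ r = r
q ∨ r = r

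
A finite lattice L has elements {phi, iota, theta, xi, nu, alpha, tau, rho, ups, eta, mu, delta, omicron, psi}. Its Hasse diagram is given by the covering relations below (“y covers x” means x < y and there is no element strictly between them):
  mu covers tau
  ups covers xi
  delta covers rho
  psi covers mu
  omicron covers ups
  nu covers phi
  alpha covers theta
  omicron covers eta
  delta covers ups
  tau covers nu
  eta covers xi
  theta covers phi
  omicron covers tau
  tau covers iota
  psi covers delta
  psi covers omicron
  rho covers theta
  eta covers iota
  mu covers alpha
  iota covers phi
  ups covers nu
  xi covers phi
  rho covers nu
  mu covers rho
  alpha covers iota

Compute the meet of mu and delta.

rho

Common lower bounds of {mu, delta}: nu, phi, rho, theta.
The greatest among these is rho.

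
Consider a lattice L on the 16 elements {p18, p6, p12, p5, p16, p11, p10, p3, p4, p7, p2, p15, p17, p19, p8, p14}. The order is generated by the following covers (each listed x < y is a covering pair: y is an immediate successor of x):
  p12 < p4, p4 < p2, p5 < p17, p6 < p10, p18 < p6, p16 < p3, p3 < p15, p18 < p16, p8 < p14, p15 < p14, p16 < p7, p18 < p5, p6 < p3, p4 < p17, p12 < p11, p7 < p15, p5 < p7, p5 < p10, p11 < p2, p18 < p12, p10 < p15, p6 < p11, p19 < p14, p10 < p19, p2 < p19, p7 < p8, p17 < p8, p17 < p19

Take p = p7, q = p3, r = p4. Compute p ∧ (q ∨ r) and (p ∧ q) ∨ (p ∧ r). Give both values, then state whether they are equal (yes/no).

p7; p16; no

q ∨ r = p14, so p ∧ (q ∨ r) = p7 ∧ p14 = p7.
p ∧ q = p16 and p ∧ r = p18, so (p ∧ q) ∨ (p ∧ r) = p16 ∨ p18 = p16.
Equal: no.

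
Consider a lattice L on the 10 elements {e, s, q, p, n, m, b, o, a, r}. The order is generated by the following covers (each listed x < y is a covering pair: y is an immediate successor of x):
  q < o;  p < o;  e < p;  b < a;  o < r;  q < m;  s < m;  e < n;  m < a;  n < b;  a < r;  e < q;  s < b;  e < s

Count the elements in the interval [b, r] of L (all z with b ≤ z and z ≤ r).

The interval [b, r] = {a, b, r}, which has 3 elements.

3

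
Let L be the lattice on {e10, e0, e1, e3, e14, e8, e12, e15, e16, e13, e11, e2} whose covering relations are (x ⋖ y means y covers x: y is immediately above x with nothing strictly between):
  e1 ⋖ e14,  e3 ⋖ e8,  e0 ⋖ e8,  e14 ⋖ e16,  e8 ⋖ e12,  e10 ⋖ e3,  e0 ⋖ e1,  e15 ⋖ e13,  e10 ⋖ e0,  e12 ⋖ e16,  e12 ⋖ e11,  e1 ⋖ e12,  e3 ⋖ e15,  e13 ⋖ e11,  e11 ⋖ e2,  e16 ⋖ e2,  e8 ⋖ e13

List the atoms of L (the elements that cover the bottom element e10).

The atoms are exactly the elements that cover e10: e0, e3.

e0, e3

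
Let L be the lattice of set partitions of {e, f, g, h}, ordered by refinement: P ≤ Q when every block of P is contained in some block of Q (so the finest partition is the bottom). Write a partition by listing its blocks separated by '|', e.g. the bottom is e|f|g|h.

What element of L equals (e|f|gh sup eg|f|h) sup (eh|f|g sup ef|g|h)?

e|f|gh ∨ eg|f|h = egh|f
eh|f|g ∨ ef|g|h = efh|g
egh|f ∨ efh|g = efgh

efgh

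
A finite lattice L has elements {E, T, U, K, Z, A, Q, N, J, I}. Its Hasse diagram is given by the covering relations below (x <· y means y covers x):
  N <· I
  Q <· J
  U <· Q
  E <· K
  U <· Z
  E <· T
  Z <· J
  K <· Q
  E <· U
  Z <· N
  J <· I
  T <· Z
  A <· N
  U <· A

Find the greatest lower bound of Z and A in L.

Common lower bounds of {Z, A}: E, U.
The greatest among these is U.

U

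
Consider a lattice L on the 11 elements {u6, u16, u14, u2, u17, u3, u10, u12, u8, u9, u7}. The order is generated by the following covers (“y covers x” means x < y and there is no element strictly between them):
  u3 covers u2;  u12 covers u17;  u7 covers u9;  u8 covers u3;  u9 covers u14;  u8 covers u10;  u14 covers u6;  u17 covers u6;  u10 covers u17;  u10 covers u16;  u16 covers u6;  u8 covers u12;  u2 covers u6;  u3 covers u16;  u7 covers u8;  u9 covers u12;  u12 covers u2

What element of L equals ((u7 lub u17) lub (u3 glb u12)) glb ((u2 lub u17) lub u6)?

u12

u7 ∨ u17 = u7
u3 ∧ u12 = u2
u7 ∨ u2 = u7
u2 ∨ u17 = u12
u12 ∨ u6 = u12
u7 ∧ u12 = u12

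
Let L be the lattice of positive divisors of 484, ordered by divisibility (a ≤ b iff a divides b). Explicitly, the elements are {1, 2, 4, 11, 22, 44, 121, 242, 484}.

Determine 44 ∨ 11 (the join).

In the divisibility order, the join is the least common multiple: lcm(44, 11) = 44.

44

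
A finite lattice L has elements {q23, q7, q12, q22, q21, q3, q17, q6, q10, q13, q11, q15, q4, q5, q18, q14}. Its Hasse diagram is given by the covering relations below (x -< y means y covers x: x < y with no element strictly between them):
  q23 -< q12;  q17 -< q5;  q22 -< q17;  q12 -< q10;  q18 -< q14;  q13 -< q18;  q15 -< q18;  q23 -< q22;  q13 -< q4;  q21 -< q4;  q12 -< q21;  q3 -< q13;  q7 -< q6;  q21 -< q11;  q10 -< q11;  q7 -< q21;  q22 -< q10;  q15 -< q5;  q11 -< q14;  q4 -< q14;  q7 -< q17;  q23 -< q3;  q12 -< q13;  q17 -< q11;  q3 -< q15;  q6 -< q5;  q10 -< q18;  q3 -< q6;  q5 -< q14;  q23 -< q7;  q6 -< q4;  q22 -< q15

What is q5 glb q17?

q17

Common lower bounds of {q5, q17}: q17, q22, q23, q7.
The greatest among these is q17.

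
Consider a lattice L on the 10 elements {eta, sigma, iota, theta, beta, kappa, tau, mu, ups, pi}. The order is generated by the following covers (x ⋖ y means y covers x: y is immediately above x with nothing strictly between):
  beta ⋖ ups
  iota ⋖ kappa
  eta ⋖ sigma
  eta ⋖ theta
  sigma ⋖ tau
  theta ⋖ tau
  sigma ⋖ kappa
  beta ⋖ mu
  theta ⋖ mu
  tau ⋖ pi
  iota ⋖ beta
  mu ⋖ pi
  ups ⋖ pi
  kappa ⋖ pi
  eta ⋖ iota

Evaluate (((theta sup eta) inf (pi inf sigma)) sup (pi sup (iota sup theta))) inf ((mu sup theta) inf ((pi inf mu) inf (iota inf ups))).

iota

theta ∨ eta = theta
pi ∧ sigma = sigma
theta ∧ sigma = eta
iota ∨ theta = mu
pi ∨ mu = pi
eta ∨ pi = pi
mu ∨ theta = mu
pi ∧ mu = mu
iota ∧ ups = iota
mu ∧ iota = iota
mu ∧ iota = iota
pi ∧ iota = iota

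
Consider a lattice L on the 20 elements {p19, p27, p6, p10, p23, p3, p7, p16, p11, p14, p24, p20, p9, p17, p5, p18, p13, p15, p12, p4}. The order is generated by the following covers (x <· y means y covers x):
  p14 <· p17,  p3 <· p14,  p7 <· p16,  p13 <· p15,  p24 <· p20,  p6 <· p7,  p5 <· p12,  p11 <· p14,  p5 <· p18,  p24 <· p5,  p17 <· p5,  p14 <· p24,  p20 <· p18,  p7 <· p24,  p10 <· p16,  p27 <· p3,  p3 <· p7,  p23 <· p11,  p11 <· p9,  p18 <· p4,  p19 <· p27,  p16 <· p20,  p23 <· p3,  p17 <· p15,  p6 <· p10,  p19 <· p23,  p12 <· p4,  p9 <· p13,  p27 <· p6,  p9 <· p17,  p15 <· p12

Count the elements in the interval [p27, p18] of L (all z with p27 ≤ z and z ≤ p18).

The interval [p27, p18] = {p10, p14, p16, p17, p18, p20, p24, p27, p3, p5, p6, p7}, which has 12 elements.

12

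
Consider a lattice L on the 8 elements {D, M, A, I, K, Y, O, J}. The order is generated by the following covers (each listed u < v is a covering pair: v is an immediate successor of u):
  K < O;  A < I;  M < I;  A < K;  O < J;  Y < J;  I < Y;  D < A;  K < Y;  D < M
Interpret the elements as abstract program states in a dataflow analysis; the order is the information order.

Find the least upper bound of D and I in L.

Common upper bounds of {D, I}: I, J, Y.
The least among these is I.

I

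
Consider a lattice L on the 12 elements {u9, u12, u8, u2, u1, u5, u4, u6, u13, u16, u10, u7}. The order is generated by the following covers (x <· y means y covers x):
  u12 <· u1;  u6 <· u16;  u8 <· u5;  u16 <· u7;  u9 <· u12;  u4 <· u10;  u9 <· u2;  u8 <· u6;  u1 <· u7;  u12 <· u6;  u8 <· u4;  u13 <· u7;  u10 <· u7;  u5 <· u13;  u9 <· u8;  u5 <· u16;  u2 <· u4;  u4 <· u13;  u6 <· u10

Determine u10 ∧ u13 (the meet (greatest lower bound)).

Common lower bounds of {u10, u13}: u2, u4, u8, u9.
The greatest among these is u4.

u4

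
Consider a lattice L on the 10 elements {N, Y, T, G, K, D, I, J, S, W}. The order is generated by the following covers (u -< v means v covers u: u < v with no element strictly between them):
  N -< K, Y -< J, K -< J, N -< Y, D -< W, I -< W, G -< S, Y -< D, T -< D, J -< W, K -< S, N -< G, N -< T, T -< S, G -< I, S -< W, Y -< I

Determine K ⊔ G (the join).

Common upper bounds of {K, G}: S, W.
The least among these is S.

S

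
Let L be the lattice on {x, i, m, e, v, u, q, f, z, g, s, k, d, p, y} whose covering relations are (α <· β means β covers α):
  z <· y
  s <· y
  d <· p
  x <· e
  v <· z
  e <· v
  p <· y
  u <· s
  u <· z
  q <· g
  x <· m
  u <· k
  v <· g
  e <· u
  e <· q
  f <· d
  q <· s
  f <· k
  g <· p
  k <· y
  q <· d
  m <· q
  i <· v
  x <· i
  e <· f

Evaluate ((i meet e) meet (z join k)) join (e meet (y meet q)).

e

i ∧ e = x
z ∨ k = y
x ∧ y = x
y ∧ q = q
e ∧ q = e
x ∨ e = e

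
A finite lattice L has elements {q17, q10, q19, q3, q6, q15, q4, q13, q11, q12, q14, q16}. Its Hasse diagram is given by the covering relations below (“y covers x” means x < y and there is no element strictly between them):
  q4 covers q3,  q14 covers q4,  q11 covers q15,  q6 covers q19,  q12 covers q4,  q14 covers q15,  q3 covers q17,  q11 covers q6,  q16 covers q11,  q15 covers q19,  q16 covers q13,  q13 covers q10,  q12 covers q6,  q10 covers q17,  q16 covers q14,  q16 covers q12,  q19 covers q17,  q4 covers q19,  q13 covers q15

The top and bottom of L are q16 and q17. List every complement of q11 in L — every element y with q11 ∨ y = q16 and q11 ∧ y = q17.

Need y with q11 ∨ y = q16 and q11 ∧ y = q17.
Checking each element gives: q10, q3.

q10, q3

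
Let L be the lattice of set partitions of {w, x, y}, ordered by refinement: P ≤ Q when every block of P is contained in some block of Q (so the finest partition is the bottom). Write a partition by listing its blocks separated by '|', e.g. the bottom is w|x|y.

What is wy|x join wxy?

wxy

The join of wy|x and wxy merges any blocks that overlap across the partitions, giving wxy.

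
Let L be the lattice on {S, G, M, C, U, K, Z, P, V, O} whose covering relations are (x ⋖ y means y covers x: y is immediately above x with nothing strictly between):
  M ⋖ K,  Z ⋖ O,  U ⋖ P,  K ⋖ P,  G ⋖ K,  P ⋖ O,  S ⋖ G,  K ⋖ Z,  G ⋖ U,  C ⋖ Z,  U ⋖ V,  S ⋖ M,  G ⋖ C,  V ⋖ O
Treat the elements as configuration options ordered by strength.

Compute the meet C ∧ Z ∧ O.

Common lower bounds of {C, Z, O}: C, G, S.
The greatest among these is C.

C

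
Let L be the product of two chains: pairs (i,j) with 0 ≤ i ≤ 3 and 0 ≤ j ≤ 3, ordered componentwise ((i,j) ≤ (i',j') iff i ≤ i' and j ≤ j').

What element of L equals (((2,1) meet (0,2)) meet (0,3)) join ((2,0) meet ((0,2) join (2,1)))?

(2,1)

(2,1) ∧ (0,2) = (0,1)
(0,1) ∧ (0,3) = (0,1)
(0,2) ∨ (2,1) = (2,2)
(2,0) ∧ (2,2) = (2,0)
(0,1) ∨ (2,0) = (2,1)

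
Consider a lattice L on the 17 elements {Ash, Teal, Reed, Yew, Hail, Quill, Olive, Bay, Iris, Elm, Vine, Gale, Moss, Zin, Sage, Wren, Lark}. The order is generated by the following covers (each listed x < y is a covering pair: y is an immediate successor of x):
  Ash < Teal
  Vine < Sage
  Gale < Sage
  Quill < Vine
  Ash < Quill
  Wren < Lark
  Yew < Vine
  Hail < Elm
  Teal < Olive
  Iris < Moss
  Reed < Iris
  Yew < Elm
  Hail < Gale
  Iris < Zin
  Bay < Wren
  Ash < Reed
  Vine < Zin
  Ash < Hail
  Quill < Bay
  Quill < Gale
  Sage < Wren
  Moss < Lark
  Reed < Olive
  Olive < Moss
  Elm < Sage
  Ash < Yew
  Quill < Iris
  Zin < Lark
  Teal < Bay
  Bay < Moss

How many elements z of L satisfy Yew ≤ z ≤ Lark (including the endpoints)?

The interval [Yew, Lark] = {Elm, Lark, Sage, Vine, Wren, Yew, Zin}, which has 7 elements.

7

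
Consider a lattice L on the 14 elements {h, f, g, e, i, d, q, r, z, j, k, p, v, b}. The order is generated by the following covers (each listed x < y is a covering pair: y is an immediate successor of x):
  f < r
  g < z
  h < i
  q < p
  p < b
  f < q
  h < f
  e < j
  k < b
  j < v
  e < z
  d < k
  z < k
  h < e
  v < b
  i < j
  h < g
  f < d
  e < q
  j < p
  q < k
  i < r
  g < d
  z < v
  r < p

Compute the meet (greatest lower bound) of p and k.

q

Common lower bounds of {p, k}: e, f, h, q.
The greatest among these is q.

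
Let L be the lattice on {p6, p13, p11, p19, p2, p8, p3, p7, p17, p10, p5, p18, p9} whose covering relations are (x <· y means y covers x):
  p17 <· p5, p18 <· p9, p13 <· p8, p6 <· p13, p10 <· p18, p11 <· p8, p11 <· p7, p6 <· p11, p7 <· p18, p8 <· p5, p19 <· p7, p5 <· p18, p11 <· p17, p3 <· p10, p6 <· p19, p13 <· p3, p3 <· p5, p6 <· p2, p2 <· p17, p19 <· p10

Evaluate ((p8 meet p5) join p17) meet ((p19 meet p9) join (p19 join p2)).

p5

p8 ∧ p5 = p8
p8 ∨ p17 = p5
p19 ∧ p9 = p19
p19 ∨ p2 = p18
p19 ∨ p18 = p18
p5 ∧ p18 = p5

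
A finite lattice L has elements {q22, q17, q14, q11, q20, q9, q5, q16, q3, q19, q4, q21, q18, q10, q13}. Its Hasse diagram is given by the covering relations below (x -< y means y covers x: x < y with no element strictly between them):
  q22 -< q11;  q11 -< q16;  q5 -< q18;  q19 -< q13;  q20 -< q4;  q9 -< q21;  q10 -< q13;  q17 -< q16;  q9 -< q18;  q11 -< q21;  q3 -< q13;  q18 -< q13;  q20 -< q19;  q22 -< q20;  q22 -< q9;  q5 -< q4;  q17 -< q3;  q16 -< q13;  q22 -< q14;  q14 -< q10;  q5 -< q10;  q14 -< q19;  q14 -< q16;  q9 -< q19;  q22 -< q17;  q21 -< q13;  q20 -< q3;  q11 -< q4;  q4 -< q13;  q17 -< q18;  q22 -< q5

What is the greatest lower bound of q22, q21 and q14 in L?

q22

Common lower bounds of {q22, q21, q14}: q22.
The greatest among these is q22.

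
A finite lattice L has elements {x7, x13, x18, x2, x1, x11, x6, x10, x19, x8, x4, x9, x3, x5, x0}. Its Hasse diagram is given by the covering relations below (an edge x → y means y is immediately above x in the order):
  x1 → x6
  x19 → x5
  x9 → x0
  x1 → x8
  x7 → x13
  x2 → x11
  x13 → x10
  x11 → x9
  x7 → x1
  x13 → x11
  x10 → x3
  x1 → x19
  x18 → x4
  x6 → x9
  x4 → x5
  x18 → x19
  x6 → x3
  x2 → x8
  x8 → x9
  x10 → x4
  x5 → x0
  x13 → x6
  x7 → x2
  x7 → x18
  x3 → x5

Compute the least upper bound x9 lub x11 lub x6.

x9

Common upper bounds of {x9, x11, x6}: x0, x9.
The least among these is x9.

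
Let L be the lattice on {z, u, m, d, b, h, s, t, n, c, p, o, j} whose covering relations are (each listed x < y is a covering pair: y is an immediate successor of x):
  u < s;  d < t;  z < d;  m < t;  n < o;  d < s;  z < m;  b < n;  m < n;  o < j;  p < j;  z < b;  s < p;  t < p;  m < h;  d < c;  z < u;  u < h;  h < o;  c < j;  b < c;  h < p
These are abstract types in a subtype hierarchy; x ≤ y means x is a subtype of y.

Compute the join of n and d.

j

Common upper bounds of {n, d}: j.
The least among these is j.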